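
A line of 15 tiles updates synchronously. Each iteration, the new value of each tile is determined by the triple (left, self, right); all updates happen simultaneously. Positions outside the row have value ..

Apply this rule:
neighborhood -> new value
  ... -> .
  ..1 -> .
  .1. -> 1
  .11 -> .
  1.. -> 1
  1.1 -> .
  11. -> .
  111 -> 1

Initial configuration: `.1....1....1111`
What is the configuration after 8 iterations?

.........1..1.1

iteration 1: .11...11....11.
iteration 2: ...1....1.....1
iteration 3: ...11...11....1
iteration 4: .....1....1...1
iteration 5: .....11...11..1
iteration 6: .......1....1.1
iteration 7: .......11...1.1
iteration 8: .........1..1.1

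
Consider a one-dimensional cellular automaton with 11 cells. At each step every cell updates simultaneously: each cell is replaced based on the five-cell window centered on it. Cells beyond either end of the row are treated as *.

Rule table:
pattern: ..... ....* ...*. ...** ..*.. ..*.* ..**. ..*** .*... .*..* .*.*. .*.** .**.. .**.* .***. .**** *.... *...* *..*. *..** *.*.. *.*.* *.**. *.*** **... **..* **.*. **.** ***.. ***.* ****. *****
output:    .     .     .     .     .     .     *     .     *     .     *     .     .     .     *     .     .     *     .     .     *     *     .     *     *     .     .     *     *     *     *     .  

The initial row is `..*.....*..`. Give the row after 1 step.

...*.......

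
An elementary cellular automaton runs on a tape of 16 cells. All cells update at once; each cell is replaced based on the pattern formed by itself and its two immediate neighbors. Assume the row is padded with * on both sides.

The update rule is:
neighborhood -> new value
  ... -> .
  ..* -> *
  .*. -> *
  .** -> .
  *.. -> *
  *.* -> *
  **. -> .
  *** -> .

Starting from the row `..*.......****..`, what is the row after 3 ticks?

*..***.*...*****

****.....*....**
....*...***..*..
*..***.*...*****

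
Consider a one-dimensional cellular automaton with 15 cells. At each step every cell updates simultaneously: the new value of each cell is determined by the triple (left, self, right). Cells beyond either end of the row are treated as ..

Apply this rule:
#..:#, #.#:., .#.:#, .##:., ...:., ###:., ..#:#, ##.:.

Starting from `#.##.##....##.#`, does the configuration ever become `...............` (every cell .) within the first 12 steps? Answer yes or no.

no

step 1: #......#..#...#
step 2: ##....######.##
step 3: ..#..#.........
step 4: .######........
step 5: #......#.......
step 6: ##....###......
step 7: ..#..#...#.....
step 8: .######.###....
step 9: #..........#...
step 10: ##........###..
step 11: ..#......#...#.
step 12: .###....###.###
step 12 is .###....###.###, still not uniform .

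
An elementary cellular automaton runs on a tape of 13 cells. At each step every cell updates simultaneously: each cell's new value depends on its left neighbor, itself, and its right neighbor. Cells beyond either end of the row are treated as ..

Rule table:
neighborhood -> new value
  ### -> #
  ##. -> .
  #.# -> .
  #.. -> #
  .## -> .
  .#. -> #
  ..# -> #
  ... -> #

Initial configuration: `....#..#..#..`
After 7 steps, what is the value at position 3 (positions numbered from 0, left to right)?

#############
.###########.
#.#########.#
#..#######..#
###.#####.###
.#...###...#.
#####.#.#####
position 3 holds #

#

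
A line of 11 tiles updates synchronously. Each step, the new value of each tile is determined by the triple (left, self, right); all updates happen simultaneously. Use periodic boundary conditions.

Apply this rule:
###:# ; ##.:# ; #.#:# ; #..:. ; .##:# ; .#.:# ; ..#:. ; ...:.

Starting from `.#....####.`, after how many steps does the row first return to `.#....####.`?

step 1: .#....####.

1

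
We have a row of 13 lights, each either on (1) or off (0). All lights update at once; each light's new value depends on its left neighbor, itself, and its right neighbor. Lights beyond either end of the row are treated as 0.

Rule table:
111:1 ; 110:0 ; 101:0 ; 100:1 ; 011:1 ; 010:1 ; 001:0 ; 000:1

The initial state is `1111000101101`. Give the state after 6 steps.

1110110101001
1100100101101
1010110101001
1010100101101
1010110101001  (repeats step 3; period 2)
step 6: 1010100101101

1010100101101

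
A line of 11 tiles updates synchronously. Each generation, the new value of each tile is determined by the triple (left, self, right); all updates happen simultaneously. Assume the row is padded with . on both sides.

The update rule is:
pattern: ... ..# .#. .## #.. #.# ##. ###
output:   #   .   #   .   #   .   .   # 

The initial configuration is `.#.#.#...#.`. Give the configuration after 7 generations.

.#.#.###.##
.#.#..#....
.#.##.#####
.#.....###.
.#####..#.#
..###.#.#.#
#..#..#.#.#

#..#..#.#.#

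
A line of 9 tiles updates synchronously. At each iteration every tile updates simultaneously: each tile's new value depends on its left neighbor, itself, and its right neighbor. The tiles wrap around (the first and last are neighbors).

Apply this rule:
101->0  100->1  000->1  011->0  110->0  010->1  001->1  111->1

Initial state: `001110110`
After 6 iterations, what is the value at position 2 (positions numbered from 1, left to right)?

0

iteration 1: 110100001
iteration 2: 100111110
iteration 3: 111011100
iteration 4: 010001011
iteration 5: 011111000
iteration 6: 101110111
position 2 holds 0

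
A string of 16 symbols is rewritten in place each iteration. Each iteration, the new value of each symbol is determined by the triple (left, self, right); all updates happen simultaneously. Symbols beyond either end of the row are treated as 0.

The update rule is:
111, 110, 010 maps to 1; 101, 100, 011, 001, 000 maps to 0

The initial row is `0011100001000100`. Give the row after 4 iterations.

0000100001000100

iteration 1: 0001100001000100
iteration 2: 0000100001000100
iteration 3: 0000100001000100  (fixed point — unchanged through iteration 4)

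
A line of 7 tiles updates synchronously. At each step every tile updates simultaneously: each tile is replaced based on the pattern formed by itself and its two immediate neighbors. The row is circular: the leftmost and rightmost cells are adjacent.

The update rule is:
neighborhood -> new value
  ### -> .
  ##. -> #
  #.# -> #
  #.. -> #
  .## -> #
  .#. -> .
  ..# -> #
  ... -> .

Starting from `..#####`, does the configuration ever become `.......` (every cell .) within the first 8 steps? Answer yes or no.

step 1: ###...#
step 2: ..##.##
step 3: #######
step 4: .......
all cells are . at step 4

yes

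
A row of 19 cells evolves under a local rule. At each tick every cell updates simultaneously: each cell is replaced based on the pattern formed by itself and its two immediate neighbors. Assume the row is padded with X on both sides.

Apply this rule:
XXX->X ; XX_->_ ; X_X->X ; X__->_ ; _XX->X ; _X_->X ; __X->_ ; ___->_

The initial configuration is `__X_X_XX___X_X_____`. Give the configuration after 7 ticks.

__X________X_______

tick 1: __XXXXX____XXX_____
tick 2: __XXXX_____XX______
tick 3: __XXX______X_______
tick 4: __XX_______X_______
tick 5: __X________X_______
tick 6: __X________X_______  (fixed point — unchanged through tick 7)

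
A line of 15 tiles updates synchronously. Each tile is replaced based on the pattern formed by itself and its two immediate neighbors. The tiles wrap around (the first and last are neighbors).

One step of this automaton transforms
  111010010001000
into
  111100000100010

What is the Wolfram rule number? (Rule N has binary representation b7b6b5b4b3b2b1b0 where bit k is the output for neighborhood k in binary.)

233

position 1: 111 → 1  (bit 7 = 1)
position 2: 110 → 1  (bit 6 = 1)
position 3: 101 → 1  (bit 5 = 1)
position 5: 100 → 0  (bit 4 = 0)
position 0: 011 → 1  (bit 3 = 1)
position 4: 010 → 0  (bit 2 = 0)
position 6: 001 → 0  (bit 1 = 0)
position 9: 000 → 1  (bit 0 = 1)
bits b7..b0 = 11101001 = 233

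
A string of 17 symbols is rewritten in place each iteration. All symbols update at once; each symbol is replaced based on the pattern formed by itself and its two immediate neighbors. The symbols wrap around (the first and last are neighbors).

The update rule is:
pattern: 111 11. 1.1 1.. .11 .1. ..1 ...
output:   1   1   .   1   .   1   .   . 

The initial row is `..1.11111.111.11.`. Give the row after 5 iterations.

.11..11..1111..1.

iteration 1: ..1..1111..11..11
iteration 2: 1.11..1111..11..1
iteration 3: 1..11..1111..11..
iteration 4: 11..11..1111..11.
iteration 5: .11..11..1111..1.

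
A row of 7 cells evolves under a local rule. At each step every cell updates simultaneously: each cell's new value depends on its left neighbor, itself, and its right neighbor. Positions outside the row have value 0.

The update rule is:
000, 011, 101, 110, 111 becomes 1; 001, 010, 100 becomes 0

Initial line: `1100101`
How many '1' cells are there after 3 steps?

5

1100010
1101000
1110011
count of 1: 5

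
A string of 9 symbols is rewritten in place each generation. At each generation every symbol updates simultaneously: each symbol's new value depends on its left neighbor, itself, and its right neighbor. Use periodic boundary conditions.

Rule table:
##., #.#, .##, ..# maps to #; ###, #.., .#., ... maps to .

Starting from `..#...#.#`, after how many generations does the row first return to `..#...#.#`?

.#...#.#.
#...#.#..
...#.#..#
..#.#..#.
.#.#..#..
#.#..#...
.#..#...#
#..#...#.
..#...#.#

9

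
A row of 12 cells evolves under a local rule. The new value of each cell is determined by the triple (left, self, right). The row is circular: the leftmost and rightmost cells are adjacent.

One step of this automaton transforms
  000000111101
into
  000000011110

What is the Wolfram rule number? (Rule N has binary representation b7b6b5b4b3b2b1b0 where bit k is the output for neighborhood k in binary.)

position 7: 111 → 1  (bit 7 = 1)
position 9: 110 → 1  (bit 6 = 1)
position 10: 101 → 1  (bit 5 = 1)
position 0: 100 → 0  (bit 4 = 0)
position 6: 011 → 0  (bit 3 = 0)
position 11: 010 → 0  (bit 2 = 0)
position 5: 001 → 0  (bit 1 = 0)
position 1: 000 → 0  (bit 0 = 0)
bits b7..b0 = 11100000 = 224

224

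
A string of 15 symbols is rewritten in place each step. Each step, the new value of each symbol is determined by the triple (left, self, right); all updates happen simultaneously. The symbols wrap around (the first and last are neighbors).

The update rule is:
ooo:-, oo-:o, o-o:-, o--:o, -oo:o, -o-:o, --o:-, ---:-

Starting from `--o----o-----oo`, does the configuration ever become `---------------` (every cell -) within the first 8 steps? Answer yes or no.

no

o-oo---oo----oo
o-ooo--ooo---o-
o-o-oo-o-oo--o-
o-o-oo-o-ooo-o-
o-o-oo-o-o-o-o-
o-o-oo-o-o-o-o-  (fixed point — unchanged through step 8)
step 8 is o-o-oo-o-o-o-o-, still not uniform -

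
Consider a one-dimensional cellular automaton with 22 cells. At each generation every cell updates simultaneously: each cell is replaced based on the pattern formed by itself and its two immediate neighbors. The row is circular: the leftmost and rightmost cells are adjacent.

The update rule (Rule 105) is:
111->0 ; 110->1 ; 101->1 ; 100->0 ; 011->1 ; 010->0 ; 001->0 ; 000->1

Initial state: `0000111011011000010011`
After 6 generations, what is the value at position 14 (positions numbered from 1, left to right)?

0110101111111011000011
1111011000001111011011
0001111011101001111110
1101001110110001000010
1110001011110100011001
0010100110011001011001
position 14 holds 0

0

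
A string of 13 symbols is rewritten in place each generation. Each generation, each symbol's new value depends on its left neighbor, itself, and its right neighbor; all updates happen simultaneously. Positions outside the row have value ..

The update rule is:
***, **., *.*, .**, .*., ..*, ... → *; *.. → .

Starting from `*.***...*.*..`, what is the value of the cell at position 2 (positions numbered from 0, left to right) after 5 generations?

generation 1: *****.*****.*
generation 2: *************
generation 3: *************  (fixed point — unchanged through generation 5)
position 2 holds *

*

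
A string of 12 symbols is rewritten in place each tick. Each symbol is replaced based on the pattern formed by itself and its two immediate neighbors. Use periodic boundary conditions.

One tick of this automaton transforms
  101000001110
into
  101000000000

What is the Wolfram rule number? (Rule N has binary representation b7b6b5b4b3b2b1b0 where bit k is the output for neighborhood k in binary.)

position 9: 111 → 0  (bit 7 = 0)
position 10: 110 → 0  (bit 6 = 0)
position 1: 101 → 0  (bit 5 = 0)
position 3: 100 → 0  (bit 4 = 0)
position 8: 011 → 0  (bit 3 = 0)
position 0: 010 → 1  (bit 2 = 1)
position 7: 001 → 0  (bit 1 = 0)
position 4: 000 → 0  (bit 0 = 0)
bits b7..b0 = 00000100 = 4

4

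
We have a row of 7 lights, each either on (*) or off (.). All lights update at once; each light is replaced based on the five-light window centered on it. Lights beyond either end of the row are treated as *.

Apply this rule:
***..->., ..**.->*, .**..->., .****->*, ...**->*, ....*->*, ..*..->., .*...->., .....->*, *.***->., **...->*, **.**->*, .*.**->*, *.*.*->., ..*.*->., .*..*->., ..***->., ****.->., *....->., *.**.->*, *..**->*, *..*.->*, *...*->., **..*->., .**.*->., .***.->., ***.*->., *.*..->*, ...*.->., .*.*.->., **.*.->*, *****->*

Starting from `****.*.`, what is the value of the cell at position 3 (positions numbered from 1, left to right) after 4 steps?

**..*.*
...*.*.
*.....*
.*.***.
position 3 holds .

.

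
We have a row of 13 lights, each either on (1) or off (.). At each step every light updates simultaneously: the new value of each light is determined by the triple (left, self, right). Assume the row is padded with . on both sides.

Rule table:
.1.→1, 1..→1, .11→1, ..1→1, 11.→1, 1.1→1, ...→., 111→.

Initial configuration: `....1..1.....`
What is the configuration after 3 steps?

...111111....
..11....11...
.1111..1111..

.1111..1111..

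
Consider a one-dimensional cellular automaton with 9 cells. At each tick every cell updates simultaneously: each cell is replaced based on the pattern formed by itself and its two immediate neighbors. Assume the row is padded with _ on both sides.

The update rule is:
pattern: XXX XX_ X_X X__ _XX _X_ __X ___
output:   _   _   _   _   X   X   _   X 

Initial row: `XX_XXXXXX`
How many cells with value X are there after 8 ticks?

X__X_____
X__X_XXXX
X__X_X___
X__X_X_XX
X__X_X_X_
X__X_X_X_  (fixed point — unchanged through tick 8)
count of X: 4

4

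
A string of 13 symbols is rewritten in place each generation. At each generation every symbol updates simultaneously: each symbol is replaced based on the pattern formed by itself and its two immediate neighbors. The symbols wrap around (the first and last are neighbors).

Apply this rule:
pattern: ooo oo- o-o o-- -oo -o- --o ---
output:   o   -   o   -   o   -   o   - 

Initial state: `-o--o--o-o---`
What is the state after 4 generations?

o--o-o----o--

generation 1: o--o--o-o----
generation 2: --o--o-o----o
generation 3: -o--o-o----o-
generation 4: o--o-o----o--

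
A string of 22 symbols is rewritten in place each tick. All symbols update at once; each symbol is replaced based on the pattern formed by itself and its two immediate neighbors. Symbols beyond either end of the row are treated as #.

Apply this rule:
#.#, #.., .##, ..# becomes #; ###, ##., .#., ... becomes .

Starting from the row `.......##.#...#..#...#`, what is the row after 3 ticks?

tick 1: #.....##.#.#.#.##.#.##
tick 2: .#...##.#.#.#.##.#.##.
tick 3: #.#.##.#.#.#.##.#.##.#

#.#.##.#.#.#.##.#.##.#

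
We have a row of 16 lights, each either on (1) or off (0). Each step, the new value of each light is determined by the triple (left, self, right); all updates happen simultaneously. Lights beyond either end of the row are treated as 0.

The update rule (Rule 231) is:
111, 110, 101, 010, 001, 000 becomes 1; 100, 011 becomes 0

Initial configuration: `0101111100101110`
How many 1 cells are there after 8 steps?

1110111101110110
0111011110111010
1011101111011110
1101110111101110
0110111011110110
1011011101111010
1101101110111110
0110110111011110
count of 1: 11

11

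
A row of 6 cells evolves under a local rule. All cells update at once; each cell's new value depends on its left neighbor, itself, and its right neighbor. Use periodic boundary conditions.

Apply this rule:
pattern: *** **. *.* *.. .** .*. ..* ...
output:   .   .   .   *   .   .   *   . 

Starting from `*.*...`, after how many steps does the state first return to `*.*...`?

step 1: ...*.*
step 2: *.*...

2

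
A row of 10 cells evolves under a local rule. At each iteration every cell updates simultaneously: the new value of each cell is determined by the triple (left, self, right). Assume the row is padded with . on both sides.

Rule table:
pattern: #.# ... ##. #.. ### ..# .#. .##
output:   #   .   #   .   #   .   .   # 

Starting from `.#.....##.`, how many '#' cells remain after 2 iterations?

iteration 1: .......##.
iteration 2: .......##.
count of #: 2

2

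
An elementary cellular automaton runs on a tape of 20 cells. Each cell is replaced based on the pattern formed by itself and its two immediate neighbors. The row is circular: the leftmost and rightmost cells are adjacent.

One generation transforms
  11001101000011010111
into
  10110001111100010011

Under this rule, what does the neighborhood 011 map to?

At position 4 the neighborhood is 011; the next row has 0 there.

0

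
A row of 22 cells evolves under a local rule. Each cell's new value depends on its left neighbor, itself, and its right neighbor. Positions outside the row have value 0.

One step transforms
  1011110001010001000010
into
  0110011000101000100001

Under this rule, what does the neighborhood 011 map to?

At position 2 the neighborhood is 011; the next row has 1 there.

1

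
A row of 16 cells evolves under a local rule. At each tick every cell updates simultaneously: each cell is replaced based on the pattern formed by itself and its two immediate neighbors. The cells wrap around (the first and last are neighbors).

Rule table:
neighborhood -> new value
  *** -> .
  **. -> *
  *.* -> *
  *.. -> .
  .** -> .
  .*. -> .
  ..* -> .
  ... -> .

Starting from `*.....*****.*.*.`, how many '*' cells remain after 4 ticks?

..........**.*.*
...........**.*.
............**..
.............*..
count of *: 1

1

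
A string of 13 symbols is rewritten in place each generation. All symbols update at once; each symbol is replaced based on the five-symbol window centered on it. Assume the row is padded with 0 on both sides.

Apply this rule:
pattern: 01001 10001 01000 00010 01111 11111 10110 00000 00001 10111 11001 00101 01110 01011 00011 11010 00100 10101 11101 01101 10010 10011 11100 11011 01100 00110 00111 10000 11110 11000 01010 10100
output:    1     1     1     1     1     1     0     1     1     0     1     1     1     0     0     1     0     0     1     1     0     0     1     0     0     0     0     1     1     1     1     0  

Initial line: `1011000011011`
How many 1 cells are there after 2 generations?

8

1000111001000
0110011100111
count of 1: 8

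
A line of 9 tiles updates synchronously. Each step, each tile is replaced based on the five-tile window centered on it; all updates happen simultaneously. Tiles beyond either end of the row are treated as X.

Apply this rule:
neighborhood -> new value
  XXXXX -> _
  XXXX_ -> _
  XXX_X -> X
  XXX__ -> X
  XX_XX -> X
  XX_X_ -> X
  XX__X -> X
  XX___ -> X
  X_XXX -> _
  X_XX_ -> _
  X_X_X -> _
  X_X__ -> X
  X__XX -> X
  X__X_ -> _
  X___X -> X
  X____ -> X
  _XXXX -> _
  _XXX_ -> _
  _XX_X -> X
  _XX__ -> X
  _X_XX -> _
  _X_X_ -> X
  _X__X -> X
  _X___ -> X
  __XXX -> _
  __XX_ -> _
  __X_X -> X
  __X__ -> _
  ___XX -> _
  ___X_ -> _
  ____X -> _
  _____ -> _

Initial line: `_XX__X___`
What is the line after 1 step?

X_XX__XX_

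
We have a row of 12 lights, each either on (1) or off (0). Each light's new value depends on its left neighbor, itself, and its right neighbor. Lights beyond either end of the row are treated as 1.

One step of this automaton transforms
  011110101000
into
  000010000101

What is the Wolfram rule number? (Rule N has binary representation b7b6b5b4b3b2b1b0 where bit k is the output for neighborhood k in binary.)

82

position 2: 111 → 0  (bit 7 = 0)
position 4: 110 → 1  (bit 6 = 1)
position 0: 101 → 0  (bit 5 = 0)
position 9: 100 → 1  (bit 4 = 1)
position 1: 011 → 0  (bit 3 = 0)
position 6: 010 → 0  (bit 2 = 0)
position 11: 001 → 1  (bit 1 = 1)
position 10: 000 → 0  (bit 0 = 0)
bits b7..b0 = 01010010 = 82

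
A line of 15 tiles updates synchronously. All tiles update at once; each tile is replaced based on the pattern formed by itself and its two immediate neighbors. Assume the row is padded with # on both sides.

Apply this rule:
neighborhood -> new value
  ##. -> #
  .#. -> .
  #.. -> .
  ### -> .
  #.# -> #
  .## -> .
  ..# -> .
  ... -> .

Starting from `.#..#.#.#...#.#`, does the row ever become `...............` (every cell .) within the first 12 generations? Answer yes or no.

no

#....#.#.....#.
#.....#.......#
#..............
#..............  (fixed point — unchanged through generation 12)
generation 12 is #.............., still not uniform .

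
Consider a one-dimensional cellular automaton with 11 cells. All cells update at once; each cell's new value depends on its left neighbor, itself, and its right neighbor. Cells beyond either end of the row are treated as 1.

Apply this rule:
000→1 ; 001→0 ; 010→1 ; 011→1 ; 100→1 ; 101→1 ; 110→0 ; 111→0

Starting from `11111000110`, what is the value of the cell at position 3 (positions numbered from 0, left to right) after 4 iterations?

0

00000110101
11110101111
00001111000
11101000110
position 3 holds 0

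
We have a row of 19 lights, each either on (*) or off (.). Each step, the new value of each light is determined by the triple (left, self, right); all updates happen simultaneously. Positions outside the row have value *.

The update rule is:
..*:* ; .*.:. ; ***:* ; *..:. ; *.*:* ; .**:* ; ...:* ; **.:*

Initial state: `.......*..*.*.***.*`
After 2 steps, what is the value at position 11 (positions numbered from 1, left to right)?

*

.******..*.*.******
*******.*.*.*******
position 11 holds *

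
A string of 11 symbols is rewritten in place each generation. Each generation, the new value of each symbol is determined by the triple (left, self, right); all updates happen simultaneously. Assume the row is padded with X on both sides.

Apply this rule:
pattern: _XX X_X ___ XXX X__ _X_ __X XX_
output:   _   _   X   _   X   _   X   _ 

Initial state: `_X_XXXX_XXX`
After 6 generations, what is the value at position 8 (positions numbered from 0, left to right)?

___________
XXXXXXXXXXX
___________  (repeats generation 1; period 2)
generation 6: XXXXXXXXXXX
position 8 holds X

X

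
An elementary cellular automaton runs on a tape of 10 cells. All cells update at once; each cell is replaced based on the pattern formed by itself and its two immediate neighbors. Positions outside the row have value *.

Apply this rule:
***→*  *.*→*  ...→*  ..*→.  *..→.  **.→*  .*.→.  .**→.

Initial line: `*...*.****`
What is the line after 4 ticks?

***.*...*.

*.*..*.***
**....*.**
**.**..*.*
***.*...*.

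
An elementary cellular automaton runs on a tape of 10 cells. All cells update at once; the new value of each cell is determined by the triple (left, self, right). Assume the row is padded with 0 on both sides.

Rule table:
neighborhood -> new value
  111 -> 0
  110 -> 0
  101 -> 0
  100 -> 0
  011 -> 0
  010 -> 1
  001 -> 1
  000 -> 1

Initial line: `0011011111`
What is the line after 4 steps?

0000111111

1100000000
0001111111
1110000000
0000111111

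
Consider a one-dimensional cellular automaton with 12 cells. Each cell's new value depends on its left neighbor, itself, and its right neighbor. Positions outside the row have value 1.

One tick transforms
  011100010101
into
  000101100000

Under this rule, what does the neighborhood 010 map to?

0

At position 7 the neighborhood is 010; the next row has 0 there.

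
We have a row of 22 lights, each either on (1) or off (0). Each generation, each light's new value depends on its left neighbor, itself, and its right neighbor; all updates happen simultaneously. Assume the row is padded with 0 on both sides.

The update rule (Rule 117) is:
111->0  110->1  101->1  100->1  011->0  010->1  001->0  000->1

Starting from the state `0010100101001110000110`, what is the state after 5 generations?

1011110111100011110011
1100011000111000011001
0111001110001111001101
0001100011100001100111
1100111000111100110001

1100111000111100110001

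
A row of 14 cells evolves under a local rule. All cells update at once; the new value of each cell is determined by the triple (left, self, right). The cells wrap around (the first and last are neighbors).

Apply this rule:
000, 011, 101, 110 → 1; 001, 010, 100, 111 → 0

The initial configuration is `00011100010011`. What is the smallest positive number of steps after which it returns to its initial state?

step 1: 01010101000011
step 2: 10101010011011
step 3: 11010100011110
step 4: 11101001010011
step 5: 00110000100010
step 6: 10110110001000
step 7: 01111110100010
step 8: 01000011001000
step 9: 00011011000011
step 10: 01011111011011
step 11: 10110001111111
step 12: 11110101000000
step 13: 10011010011110
step 14: 00011100010011

14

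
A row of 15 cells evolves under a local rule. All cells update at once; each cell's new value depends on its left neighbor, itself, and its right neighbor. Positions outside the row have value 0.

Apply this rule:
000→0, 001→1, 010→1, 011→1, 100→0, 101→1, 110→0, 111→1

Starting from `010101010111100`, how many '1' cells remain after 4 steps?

9

111111111111000
111111111110000
111111111100000
111111111000000
count of 1: 9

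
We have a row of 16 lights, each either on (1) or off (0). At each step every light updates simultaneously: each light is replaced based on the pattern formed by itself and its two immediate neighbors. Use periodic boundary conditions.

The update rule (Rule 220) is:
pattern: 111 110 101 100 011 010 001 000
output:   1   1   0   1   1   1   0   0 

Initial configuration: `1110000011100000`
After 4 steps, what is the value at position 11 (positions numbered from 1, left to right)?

1

step 1: 1111000011110000
step 2: 1111100011111000
step 3: 1111110011111100
step 4: 1111111011111110
position 11 holds 1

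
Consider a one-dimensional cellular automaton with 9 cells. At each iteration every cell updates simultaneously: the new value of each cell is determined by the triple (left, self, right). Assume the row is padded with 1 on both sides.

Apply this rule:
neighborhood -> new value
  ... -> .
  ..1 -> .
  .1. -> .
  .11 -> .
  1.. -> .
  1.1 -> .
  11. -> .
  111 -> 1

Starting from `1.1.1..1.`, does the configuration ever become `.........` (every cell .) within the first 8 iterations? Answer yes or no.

.........
all cells are . at iteration 1

yes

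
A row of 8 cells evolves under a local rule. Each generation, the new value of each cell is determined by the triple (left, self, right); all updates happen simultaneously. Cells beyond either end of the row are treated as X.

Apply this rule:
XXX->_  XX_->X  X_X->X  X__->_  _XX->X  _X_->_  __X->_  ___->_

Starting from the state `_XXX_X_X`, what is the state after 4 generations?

_X____X_

generation 1: XX_XX_XX
generation 2: _XXXXXX_
generation 3: XX____XX
generation 4: _X____X_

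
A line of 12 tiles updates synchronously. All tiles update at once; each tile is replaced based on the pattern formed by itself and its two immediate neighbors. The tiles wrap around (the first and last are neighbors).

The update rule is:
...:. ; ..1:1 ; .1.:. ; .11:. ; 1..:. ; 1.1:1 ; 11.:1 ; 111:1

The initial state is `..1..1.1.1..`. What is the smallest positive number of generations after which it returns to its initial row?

.1..1.1.1...
1..1.1.1....
..1.1.1....1
.1.1.1....1.
1.1.1....1..
.1.1....1..1
1.1....1..1.
.1....1..1.1
1....1..1.1.
....1..1.1.1
...1..1.1.1.
..1..1.1.1..

12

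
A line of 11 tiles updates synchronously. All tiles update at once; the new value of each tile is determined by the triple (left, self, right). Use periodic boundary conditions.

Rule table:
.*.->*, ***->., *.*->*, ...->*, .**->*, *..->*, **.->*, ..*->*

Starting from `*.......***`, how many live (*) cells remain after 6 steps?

*********..
*.......***  (repeats step 0; period 2)
step 6: *.......***
count of *: 4

4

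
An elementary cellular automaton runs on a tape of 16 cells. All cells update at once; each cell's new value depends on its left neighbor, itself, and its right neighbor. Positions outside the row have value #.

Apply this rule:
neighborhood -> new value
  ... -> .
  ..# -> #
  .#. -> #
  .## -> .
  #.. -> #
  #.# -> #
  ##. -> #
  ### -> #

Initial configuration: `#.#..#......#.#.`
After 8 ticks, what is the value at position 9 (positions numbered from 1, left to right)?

#

tick 1: #######....#####
tick 2: ########..#.####
tick 3: ############.###
tick 4: #############.##
tick 5: ##############.#
tick 6: ###############.
tick 7: ################
tick 8: ################
position 9 holds #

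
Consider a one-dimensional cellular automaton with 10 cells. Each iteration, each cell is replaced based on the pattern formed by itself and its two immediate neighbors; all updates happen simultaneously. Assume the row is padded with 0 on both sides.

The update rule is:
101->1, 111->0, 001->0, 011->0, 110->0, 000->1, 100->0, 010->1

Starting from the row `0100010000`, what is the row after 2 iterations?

0111111000

0101010111
0111111000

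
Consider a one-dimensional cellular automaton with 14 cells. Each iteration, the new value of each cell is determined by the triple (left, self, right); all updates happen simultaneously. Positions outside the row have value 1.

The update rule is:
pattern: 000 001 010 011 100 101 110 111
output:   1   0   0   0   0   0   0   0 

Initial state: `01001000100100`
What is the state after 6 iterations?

01111000111110

iteration 1: 00000010000000
iteration 2: 01111000111110
iteration 3: 00000010000000  (repeats iteration 1; period 2)
iteration 6: 01111000111110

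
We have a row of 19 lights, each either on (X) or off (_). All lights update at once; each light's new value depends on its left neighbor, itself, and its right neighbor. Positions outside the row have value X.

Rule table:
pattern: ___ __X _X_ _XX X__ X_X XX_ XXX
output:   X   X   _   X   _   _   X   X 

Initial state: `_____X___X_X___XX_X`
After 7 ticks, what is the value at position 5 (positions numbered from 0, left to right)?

_

_XXXX__XX____XXXX_X
_XXXX_XXX_XXXXXXX_X
_XXXX_XXX_XXXXXXX_X  (fixed point — unchanged through tick 7)
position 5 holds _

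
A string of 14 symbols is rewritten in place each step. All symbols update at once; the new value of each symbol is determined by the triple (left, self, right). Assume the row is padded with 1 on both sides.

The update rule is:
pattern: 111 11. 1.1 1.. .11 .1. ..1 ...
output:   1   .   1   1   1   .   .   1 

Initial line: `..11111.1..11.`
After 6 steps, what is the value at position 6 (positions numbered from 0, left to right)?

1.1111.1.1.1.1
.1111.1.1.1.11
1111.1.1.1.111
111.1.1.1.1111
11.1.1.1.11111
1.1.1.1.111111
position 6 holds 1

1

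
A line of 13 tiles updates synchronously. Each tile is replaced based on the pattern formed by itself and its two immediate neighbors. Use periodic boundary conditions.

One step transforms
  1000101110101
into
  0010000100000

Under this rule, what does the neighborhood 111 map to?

1

At position 7 the neighborhood is 111; the next row has 1 there.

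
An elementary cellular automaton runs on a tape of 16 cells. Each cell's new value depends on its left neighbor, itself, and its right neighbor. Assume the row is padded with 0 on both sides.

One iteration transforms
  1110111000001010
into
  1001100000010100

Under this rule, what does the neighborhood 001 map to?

1

At position 11 the neighborhood is 001; the next row has 1 there.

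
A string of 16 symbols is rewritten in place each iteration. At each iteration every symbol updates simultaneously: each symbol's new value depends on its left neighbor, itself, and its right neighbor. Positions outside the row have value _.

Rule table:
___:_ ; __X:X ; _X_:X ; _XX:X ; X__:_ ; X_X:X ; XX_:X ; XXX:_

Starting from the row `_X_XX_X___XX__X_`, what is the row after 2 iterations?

X_____X_XX_XXXX_

XXXXXXX__XXX_XX_
X_____X_XX_XXXX_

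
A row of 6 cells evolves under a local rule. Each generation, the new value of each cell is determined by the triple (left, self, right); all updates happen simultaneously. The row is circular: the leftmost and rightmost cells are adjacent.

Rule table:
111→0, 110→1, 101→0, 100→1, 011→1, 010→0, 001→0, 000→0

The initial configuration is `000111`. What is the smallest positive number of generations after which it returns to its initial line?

6

generation 1: 100101
generation 2: 110001
generation 3: 011001
generation 4: 011100
generation 5: 010110
generation 6: 000111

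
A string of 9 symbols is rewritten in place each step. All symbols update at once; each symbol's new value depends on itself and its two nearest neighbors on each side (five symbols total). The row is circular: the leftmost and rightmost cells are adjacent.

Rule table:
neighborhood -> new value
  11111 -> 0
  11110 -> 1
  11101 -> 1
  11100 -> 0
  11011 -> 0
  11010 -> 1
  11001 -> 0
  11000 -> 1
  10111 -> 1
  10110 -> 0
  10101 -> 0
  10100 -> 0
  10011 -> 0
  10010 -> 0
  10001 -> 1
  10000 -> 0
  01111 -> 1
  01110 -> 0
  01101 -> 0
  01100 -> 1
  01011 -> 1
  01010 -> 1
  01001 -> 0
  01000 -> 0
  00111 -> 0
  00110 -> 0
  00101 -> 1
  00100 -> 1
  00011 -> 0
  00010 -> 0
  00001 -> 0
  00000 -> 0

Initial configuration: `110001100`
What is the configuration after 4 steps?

011100100
000000101
000000110
000000011

000000011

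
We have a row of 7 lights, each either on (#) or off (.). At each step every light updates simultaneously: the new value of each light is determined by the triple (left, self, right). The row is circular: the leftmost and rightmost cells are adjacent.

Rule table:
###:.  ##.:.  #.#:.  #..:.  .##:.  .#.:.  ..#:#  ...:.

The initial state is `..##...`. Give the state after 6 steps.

...#...

.#.....
#......
......#
.....#.
....#..
...#...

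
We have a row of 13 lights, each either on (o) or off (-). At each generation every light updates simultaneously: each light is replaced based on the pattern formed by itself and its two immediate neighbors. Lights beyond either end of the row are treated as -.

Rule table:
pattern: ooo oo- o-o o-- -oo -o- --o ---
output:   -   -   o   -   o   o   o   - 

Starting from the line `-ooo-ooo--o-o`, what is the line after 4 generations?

ooo---oo-----

generation 1: oo--oo---oooo
generation 2: o--oo---oo---
generation 3: o-oo---oo----
generation 4: ooo---oo-----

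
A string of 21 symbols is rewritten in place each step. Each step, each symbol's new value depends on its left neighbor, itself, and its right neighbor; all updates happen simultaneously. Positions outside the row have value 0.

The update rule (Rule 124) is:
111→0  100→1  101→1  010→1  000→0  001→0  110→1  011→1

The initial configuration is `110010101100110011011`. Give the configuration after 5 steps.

111000110010111000111

step 1: 111011111110111011111
step 2: 101110000011101110001
step 3: 111011000010111011001
step 4: 101111100011101111101
step 5: 111000110010111000111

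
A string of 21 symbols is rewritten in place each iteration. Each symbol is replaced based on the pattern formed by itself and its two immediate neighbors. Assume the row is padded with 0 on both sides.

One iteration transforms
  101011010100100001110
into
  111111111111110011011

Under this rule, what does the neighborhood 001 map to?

1

At position 11 the neighborhood is 001; the next row has 1 there.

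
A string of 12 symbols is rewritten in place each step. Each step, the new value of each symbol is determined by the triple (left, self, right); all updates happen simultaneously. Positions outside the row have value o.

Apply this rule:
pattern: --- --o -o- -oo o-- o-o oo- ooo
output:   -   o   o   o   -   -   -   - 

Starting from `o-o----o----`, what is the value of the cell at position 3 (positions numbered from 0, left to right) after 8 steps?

o

--o---oo---o
-oo--oo---oo
-o--oo---oo-
-o-oo---oo--
-o-o---oo--o
-o-o--oo--oo
-o-o-oo--oo-
-o-o-o--oo--
position 3 holds o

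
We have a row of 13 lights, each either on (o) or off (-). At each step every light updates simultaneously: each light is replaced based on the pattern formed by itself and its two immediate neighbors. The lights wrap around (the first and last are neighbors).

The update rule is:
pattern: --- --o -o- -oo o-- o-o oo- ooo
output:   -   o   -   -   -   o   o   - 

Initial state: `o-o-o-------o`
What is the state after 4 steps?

step 1: oo-o-------o-
step 2: -oo-------o-o
step 3: o-o------o-o-
step 4: -o------o-o-o

-o------o-o-o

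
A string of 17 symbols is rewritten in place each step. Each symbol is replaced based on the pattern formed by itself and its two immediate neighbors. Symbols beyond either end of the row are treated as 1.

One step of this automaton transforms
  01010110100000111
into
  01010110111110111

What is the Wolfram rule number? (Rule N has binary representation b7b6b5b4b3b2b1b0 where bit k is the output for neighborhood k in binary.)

221

position 15: 111 → 1  (bit 7 = 1)
position 6: 110 → 1  (bit 6 = 1)
position 0: 101 → 0  (bit 5 = 0)
position 9: 100 → 1  (bit 4 = 1)
position 5: 011 → 1  (bit 3 = 1)
position 1: 010 → 1  (bit 2 = 1)
position 13: 001 → 0  (bit 1 = 0)
position 10: 000 → 1  (bit 0 = 1)
bits b7..b0 = 11011101 = 221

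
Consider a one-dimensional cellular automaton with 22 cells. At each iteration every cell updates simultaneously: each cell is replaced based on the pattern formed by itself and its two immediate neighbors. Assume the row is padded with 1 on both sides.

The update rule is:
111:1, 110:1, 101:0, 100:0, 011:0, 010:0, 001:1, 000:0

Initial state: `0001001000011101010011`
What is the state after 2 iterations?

0100100001000100001000

0010010000101100000101
0100100001000100001000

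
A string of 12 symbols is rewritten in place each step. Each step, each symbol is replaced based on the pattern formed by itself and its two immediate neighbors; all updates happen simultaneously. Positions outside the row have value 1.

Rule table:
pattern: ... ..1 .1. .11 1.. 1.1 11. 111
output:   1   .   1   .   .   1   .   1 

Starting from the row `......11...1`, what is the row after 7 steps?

.1111....1..
1.11..11.1..
.1......11..
11.1111.....
1.1.11..111.
.111.....1.1
1.1..111.11.

1.1..111.11.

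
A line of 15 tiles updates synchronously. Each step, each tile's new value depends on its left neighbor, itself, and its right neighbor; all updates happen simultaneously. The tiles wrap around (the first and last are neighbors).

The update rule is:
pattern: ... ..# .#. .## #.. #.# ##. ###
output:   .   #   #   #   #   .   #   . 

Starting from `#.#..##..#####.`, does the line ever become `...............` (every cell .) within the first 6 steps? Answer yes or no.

no

#.########...#.
#.#......##.##.
#.##....###.##.
#.###..##.#.##.
#.#.#####.#.##.
#.#.#...#.#.##.
step 6 is #.#.#...#.#.##., still not uniform .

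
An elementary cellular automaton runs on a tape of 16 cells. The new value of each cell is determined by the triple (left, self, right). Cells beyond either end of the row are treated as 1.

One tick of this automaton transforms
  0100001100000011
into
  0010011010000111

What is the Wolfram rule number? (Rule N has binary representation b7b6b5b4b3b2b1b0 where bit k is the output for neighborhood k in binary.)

position 15: 111 → 1  (bit 7 = 1)
position 7: 110 → 0  (bit 6 = 0)
position 0: 101 → 0  (bit 5 = 0)
position 2: 100 → 1  (bit 4 = 1)
position 6: 011 → 1  (bit 3 = 1)
position 1: 010 → 0  (bit 2 = 0)
position 5: 001 → 1  (bit 1 = 1)
position 3: 000 → 0  (bit 0 = 0)
bits b7..b0 = 10011010 = 154

154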